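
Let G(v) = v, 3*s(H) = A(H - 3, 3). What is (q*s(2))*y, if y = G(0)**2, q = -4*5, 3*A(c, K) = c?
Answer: 0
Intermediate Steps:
A(c, K) = c/3
s(H) = -1/3 + H/9 (s(H) = ((H - 3)/3)/3 = ((-3 + H)/3)/3 = (-1 + H/3)/3 = -1/3 + H/9)
q = -20
y = 0 (y = 0**2 = 0)
(q*s(2))*y = -20*(-1/3 + (1/9)*2)*0 = -20*(-1/3 + 2/9)*0 = -20*(-1/9)*0 = (20/9)*0 = 0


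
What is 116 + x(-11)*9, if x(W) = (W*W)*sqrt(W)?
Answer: 116 + 1089*I*sqrt(11) ≈ 116.0 + 3611.8*I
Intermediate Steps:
x(W) = W**(5/2) (x(W) = W**2*sqrt(W) = W**(5/2))
116 + x(-11)*9 = 116 + (-11)**(5/2)*9 = 116 + (121*I*sqrt(11))*9 = 116 + 1089*I*sqrt(11)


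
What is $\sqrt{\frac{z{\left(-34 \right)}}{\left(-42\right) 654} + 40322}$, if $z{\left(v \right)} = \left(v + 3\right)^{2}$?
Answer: $\frac{\sqrt{845071129805}}{4578} \approx 200.8$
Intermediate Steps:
$z{\left(v \right)} = \left(3 + v\right)^{2}$
$\sqrt{\frac{z{\left(-34 \right)}}{\left(-42\right) 654} + 40322} = \sqrt{\frac{\left(3 - 34\right)^{2}}{\left(-42\right) 654} + 40322} = \sqrt{\frac{\left(-31\right)^{2}}{-27468} + 40322} = \sqrt{961 \left(- \frac{1}{27468}\right) + 40322} = \sqrt{- \frac{961}{27468} + 40322} = \sqrt{\frac{1107563735}{27468}} = \frac{\sqrt{845071129805}}{4578}$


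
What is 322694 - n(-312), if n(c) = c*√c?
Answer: 322694 + 624*I*√78 ≈ 3.2269e+5 + 5511.0*I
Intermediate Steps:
n(c) = c^(3/2)
322694 - n(-312) = 322694 - (-312)^(3/2) = 322694 - (-624)*I*√78 = 322694 + 624*I*√78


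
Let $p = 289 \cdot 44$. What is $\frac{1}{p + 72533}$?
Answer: $\frac{1}{85249} \approx 1.173 \cdot 10^{-5}$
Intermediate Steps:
$p = 12716$
$\frac{1}{p + 72533} = \frac{1}{12716 + 72533} = \frac{1}{85249}$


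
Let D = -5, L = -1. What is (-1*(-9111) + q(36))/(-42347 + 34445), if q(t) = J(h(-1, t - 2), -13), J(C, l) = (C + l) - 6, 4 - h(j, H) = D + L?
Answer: -1517/1317 ≈ -1.1519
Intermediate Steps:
h(j, H) = 10 (h(j, H) = 4 - (-5 - 1) = 4 - 1*(-6) = 4 + 6 = 10)
J(C, l) = -6 + C + l
q(t) = -9 (q(t) = -6 + 10 - 13 = -9)
(-1*(-9111) + q(36))/(-42347 + 34445) = (-1*(-9111) - 9)/(-42347 + 34445) = (9111 - 9)/(-7902) = 9102*(-1/7902) = -1517/1317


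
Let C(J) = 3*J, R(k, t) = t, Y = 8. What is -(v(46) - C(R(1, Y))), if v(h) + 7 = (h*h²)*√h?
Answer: 31 - 97336*√46 ≈ -6.6013e+5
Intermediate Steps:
v(h) = -7 + h^(7/2) (v(h) = -7 + (h*h²)*√h = -7 + h³*√h = -7 + h^(7/2))
-(v(46) - C(R(1, Y))) = -((-7 + 46^(7/2)) - 3*8) = -((-7 + 97336*√46) - 1*24) = -((-7 + 97336*√46) - 24) = -(-31 + 97336*√46) = 31 - 97336*√46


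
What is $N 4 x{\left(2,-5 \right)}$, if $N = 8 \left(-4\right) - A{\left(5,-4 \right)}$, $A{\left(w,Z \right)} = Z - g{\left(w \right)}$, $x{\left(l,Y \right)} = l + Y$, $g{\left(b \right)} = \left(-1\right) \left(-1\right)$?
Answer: $324$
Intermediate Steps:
$g{\left(b \right)} = 1$
$x{\left(l,Y \right)} = Y + l$
$A{\left(w,Z \right)} = -1 + Z$ ($A{\left(w,Z \right)} = Z - 1 = -1 + Z$)
$N = -27$ ($N = 8 \left(-4\right) - \left(-1 - 4\right) = -32 - -5 = -32 + 5 = -27$)
$N 4 x{\left(2,-5 \right)} = \left(-27\right) 4 \left(-5 + 2\right) = \left(-108\right) \left(-3\right) = 324$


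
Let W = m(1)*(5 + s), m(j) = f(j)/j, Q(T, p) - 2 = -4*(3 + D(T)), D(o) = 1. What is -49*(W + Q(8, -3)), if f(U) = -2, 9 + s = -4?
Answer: -98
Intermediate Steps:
s = -13 (s = -9 - 4 = -13)
Q(T, p) = -14 (Q(T, p) = 2 - 4*(3 + 1) = 2 - 4*4 = 2 - 16 = -14)
m(j) = -2/j
W = 16 (W = (-2/1)*(5 - 13) = -2*1*(-8) = -2*(-8) = 16)
-49*(W + Q(8, -3)) = -49*(16 - 14) = -49*2 = -98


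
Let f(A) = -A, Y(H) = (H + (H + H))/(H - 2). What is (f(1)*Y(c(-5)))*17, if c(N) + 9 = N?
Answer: -357/8 ≈ -44.625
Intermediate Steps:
c(N) = -9 + N
Y(H) = 3*H/(-2 + H) (Y(H) = (H + 2*H)/(-2 + H) = (3*H)/(-2 + H) = 3*H/(-2 + H))
(f(1)*Y(c(-5)))*17 = ((-1*1)*(3*(-9 - 5)/(-2 + (-9 - 5))))*17 = -3*(-14)/(-2 - 14)*17 = -3*(-14)/(-16)*17 = -3*(-14)*(-1)/16*17 = -1*21/8*17 = -21/8*17 = -357/8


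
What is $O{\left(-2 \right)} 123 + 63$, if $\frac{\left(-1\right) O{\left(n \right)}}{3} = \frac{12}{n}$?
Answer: $2277$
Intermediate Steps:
$O{\left(n \right)} = - \frac{36}{n}$ ($O{\left(n \right)} = - 3 \frac{12}{n} = - \frac{36}{n}$)
$O{\left(-2 \right)} 123 + 63 = - \frac{36}{-2} \cdot 123 + 63 = \left(-36\right) \left(- \frac{1}{2}\right) 123 + 63 = 18 \cdot 123 + 63 = 2214 + 63 = 2277$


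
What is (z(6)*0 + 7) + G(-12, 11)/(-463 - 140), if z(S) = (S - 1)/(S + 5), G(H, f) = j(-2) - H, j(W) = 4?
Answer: 4205/603 ≈ 6.9735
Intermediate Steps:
G(H, f) = 4 - H
z(S) = (-1 + S)/(5 + S)
(z(6)*0 + 7) + G(-12, 11)/(-463 - 140) = (((-1 + 6)/(5 + 6))*0 + 7) + (4 - 1*(-12))/(-463 - 140) = ((5/11)*0 + 7) + (4 + 12)/(-603) = (((1/11)*5)*0 + 7) - 1/603*16 = ((5/11)*0 + 7) - 16/603 = (0 + 7) - 16/603 = 7 - 16/603 = 4205/603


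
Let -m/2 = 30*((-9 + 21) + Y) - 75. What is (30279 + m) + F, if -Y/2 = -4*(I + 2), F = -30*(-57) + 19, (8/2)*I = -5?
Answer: 31078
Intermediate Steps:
I = -5/4 (I = (¼)*(-5) = -5/4 ≈ -1.2500)
F = 1729 (F = 1710 + 19 = 1729)
Y = 6 (Y = -(-8)*(-5/4 + 2) = -(-8)*3/4 = -2*(-3) = 6)
m = -930 (m = -2*(30*((-9 + 21) + 6) - 75) = -2*(30*(12 + 6) - 75) = -2*(30*18 - 75) = -2*(540 - 75) = -2*465 = -930)
(30279 + m) + F = (30279 - 930) + 1729 = 29349 + 1729 = 31078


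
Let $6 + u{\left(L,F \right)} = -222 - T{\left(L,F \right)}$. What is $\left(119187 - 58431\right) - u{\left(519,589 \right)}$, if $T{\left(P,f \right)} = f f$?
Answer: $407905$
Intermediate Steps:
$T{\left(P,f \right)} = f^{2}$
$u{\left(L,F \right)} = -228 - F^{2}$ ($u{\left(L,F \right)} = -6 - \left(222 + F^{2}\right) = -228 - F^{2}$)
$\left(119187 - 58431\right) - u{\left(519,589 \right)} = \left(119187 - 58431\right) - \left(-228 - 589^{2}\right) = \left(119187 - 58431\right) - \left(-228 - 346921\right) = 60756 - \left(-228 - 346921\right) = 60756 - -347149 = 60756 + 347149 = 407905$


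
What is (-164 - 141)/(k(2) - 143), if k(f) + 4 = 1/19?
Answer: 5795/2792 ≈ 2.0756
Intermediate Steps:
k(f) = -75/19 (k(f) = -4 + 1/19 = -75/19)
(-164 - 141)/(k(2) - 143) = (-164 - 141)/(-75/19 - 143) = -305/(-2792/19) = -305*(-19/2792) = 5795/2792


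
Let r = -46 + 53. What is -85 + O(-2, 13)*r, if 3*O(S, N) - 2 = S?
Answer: -85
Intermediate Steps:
O(S, N) = ⅔ + S/3
r = 7
-85 + O(-2, 13)*r = -85 + (⅔ + (⅓)*(-2))*7 = -85 + (⅔ - ⅔)*7 = -85 + 0*7 = -85 + 0 = -85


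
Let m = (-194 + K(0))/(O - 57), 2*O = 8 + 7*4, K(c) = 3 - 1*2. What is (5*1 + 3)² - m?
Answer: 2303/39 ≈ 59.051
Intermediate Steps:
K(c) = 1 (K(c) = 3 - 2 = 1)
O = 18 (O = (8 + 7*4)/2 = (8 + 28)/2 = (½)*36 = 18)
m = 193/39 (m = (-194 + 1)/(18 - 57) = -193/(-39) = -193*(-1/39) = 193/39 ≈ 4.9487)
(5*1 + 3)² - m = (5*1 + 3)² - 1*193/39 = (5 + 3)² - 193/39 = 8² - 193/39 = 64 - 193/39 = 2303/39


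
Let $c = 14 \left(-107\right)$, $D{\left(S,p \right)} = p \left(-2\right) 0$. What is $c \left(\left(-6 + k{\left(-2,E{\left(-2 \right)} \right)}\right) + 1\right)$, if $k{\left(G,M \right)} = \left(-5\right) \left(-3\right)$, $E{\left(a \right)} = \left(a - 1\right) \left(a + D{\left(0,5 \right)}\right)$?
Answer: $-14980$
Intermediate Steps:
$D{\left(S,p \right)} = 0$ ($D{\left(S,p \right)} = - 2 p 0 = 0$)
$E{\left(a \right)} = a \left(-1 + a\right)$ ($E{\left(a \right)} = \left(a - 1\right) \left(a + 0\right) = \left(-1 + a\right) a = a \left(-1 + a\right)$)
$c = -1498$
$k{\left(G,M \right)} = 15$
$c \left(\left(-6 + k{\left(-2,E{\left(-2 \right)} \right)}\right) + 1\right) = - 1498 \left(\left(-6 + 15\right) + 1\right) = - 1498 \left(9 + 1\right) = \left(-1498\right) 10 = -14980$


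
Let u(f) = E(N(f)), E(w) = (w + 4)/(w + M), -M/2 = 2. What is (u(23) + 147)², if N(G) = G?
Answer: 7952400/361 ≈ 22029.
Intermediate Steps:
M = -4 (M = -2*2 = -4)
E(w) = (4 + w)/(-4 + w) (E(w) = (w + 4)/(w - 4) = (4 + w)/(-4 + w))
u(f) = (4 + f)/(-4 + f)
(u(23) + 147)² = ((4 + 23)/(-4 + 23) + 147)² = (27/19 + 147)² = (2820/19)² = 7952400/361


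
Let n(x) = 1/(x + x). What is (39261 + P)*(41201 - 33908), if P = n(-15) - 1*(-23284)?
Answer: 4561404419/10 ≈ 4.5614e+8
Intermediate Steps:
n(x) = 1/(2*x)
P = 698519/30 (P = (½)/(-15) - 1*(-23284) = (½)*(-1/15) + 23284 = -1/30 + 23284 = 698519/30 ≈ 23284.)
(39261 + P)*(41201 - 33908) = (39261 + 698519/30)*(41201 - 33908) = (1876349/30)*7293 = 4561404419/10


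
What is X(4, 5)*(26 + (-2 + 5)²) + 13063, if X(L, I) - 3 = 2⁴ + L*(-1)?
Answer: 13588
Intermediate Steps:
X(L, I) = 19 - L (X(L, I) = 3 + (2⁴ + L*(-1)) = 3 + (16 - L) = 19 - L)
X(4, 5)*(26 + (-2 + 5)²) + 13063 = (19 - 1*4)*(26 + (-2 + 5)²) + 13063 = (19 - 4)*(26 + 3²) + 13063 = 15*(26 + 9) + 13063 = 15*35 + 13063 = 525 + 13063 = 13588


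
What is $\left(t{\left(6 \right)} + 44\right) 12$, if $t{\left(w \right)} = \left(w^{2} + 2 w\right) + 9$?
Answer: $1212$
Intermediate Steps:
$t{\left(w \right)} = 9 + w^{2} + 2 w$
$\left(t{\left(6 \right)} + 44\right) 12 = \left(\left(9 + 6^{2} + 2 \cdot 6\right) + 44\right) 12 = \left(\left(9 + 36 + 12\right) + 44\right) 12 = \left(57 + 44\right) 12 = 101 \cdot 12 = 1212$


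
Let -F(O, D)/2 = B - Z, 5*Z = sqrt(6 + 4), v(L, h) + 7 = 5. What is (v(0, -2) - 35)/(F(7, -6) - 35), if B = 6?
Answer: 8695/11037 + 74*sqrt(10)/11037 ≈ 0.80901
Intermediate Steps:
v(L, h) = -2 (v(L, h) = -7 + 5 = -2)
Z = sqrt(10)/5 (Z = sqrt(6 + 4)/5 = sqrt(10)/5 ≈ 0.63246)
F(O, D) = -12 + 2*sqrt(10)/5 (F(O, D) = -2*(6 - sqrt(10)/5) = -12 + 2*sqrt(10)/5)
(v(0, -2) - 35)/(F(7, -6) - 35) = (-2 - 35)/((-12 + 2*sqrt(10)/5) - 35) = -37/(-47 + 2*sqrt(10)/5)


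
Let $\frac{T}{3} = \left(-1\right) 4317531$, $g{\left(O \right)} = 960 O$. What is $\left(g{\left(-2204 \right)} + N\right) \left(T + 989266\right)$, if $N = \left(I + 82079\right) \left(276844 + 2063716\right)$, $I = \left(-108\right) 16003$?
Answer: $46096341651798884080$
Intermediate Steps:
$I = -1728324$
$N = -3853135197200$ ($N = \left(-1728324 + 82079\right) \left(276844 + 2063716\right) = \left(-1646245\right) 2340560 = -3853135197200$)
$T = -12952593$ ($T = 3 \left(\left(-1\right) 4317531\right) = 3 \left(-4317531\right) = -12952593$)
$\left(g{\left(-2204 \right)} + N\right) \left(T + 989266\right) = \left(960 \left(-2204\right) - 3853135197200\right) \left(-12952593 + 989266\right) = \left(-2115840 - 3853135197200\right) \left(-11963327\right) = \left(-3853137313040\right) \left(-11963327\right) = 46096341651798884080$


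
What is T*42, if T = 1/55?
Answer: 42/55 ≈ 0.76364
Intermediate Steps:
T = 1/55 ≈ 0.018182
T*42 = (1/55)*42 = 42/55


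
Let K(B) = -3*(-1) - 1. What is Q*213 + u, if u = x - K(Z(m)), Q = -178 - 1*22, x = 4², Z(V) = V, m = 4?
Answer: -42586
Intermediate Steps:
K(B) = 2 (K(B) = 3 - 1 = 2)
x = 16
Q = -200 (Q = -178 - 22 = -200)
u = 14 (u = 16 - 1*2 = 16 - 2 = 14)
Q*213 + u = -200*213 + 14 = -42600 + 14 = -42586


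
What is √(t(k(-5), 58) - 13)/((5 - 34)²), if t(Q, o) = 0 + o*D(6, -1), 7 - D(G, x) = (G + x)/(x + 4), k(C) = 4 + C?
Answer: √2667/2523 ≈ 0.020469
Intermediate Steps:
D(G, x) = 7 - (G + x)/(4 + x) (D(G, x) = 7 - (G + x)/(x + 4) = 7 - (G + x)/(4 + x))
t(Q, o) = 16*o/3 (t(Q, o) = 0 + o*((28 - 1*6 + 6*(-1))/(4 - 1)) = 0 + o*((28 - 6 - 6)/3) = 0 + o*((⅓)*16) = 0 + o*(16/3) = 0 + 16*o/3 = 16*o/3)
√(t(k(-5), 58) - 13)/((5 - 34)²) = √((16/3)*58 - 13)/((5 - 34)²) = √(928/3 - 13)/((-29)²) = √(889/3)/841 = (√2667/3)*(1/841) = √2667/2523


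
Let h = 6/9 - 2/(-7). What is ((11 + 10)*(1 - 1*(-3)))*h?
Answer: 80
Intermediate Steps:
h = 20/21 (h = 6*(⅑) - 2*(-⅐) = ⅔ + 2/7 = 20/21 ≈ 0.95238)
((11 + 10)*(1 - 1*(-3)))*h = ((11 + 10)*(1 - 1*(-3)))*(20/21) = (21*(1 + 3))*(20/21) = (21*4)*(20/21) = 84*(20/21) = 80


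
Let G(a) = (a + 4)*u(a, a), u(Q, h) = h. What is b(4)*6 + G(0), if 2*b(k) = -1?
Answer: -3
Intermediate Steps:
b(k) = -½ (b(k) = (½)*(-1) = -½)
G(a) = a*(4 + a) (G(a) = (a + 4)*a = (4 + a)*a = a*(4 + a))
b(4)*6 + G(0) = -½*6 + 0*(4 + 0) = -3 + 0*4 = -3 + 0 = -3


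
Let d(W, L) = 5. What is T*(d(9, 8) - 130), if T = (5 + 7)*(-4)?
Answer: 6000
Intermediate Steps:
T = -48 (T = 12*(-4) = -48)
T*(d(9, 8) - 130) = -48*(5 - 130) = -48*(-125) = 6000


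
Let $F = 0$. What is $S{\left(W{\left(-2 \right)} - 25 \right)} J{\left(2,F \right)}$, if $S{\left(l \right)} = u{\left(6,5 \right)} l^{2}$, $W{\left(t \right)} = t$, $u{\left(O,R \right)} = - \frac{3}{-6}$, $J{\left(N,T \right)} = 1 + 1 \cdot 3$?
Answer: $1458$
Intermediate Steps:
$J{\left(N,T \right)} = 4$ ($J{\left(N,T \right)} = 1 + 3 = 4$)
$u{\left(O,R \right)} = \frac{1}{2}$ ($u{\left(O,R \right)} = \left(-3\right) \left(- \frac{1}{6}\right) = \frac{1}{2}$)
$S{\left(l \right)} = \frac{l^{2}}{2}$
$S{\left(W{\left(-2 \right)} - 25 \right)} J{\left(2,F \right)} = \frac{\left(-2 - 25\right)^{2}}{2} \cdot 4 = \frac{\left(-27\right)^{2}}{2} \cdot 4 = \frac{1}{2} \cdot 729 \cdot 4 = \frac{729}{2} \cdot 4 = 1458$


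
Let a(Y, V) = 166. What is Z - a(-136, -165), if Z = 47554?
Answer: 47388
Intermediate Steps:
Z - a(-136, -165) = 47554 - 1*166 = 47554 - 166 = 47388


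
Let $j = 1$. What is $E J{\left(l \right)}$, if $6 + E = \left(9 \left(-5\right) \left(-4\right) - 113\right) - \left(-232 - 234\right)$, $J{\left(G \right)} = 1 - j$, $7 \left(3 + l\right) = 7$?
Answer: $0$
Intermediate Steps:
$l = -2$ ($l = -3 + \frac{1}{7} \cdot 7 = -3 + 1 = -2$)
$J{\left(G \right)} = 0$ ($J{\left(G \right)} = 1 - 1 = 0$)
$E = 527$ ($E = -6 - \left(-353 - 9 \left(-5\right) \left(-4\right)\right) = -6 - -533 = -6 + \left(\left(180 - 113\right) + 466\right) = -6 + \left(67 + 466\right) = -6 + 533 = 527$)
$E J{\left(l \right)} = 527 \cdot 0 = 0$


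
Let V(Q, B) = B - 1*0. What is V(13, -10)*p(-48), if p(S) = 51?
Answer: -510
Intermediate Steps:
V(Q, B) = B (V(Q, B) = B + 0 = B)
V(13, -10)*p(-48) = -10*51 = -510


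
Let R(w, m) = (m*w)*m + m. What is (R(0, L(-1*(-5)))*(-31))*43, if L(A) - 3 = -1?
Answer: -2666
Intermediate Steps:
L(A) = 2 (L(A) = 3 - 1 = 2)
R(w, m) = m + w*m² (R(w, m) = w*m² + m = m + w*m²)
(R(0, L(-1*(-5)))*(-31))*43 = ((2*(1 + 2*0))*(-31))*43 = ((2*(1 + 0))*(-31))*43 = ((2*1)*(-31))*43 = (2*(-31))*43 = -62*43 = -2666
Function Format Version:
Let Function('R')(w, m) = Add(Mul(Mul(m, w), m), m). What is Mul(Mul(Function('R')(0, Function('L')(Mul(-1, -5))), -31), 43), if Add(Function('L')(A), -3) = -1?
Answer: -2666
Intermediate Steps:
Function('L')(A) = 2 (Function('L')(A) = Add(3, -1) = 2)
Function('R')(w, m) = Add(m, Mul(w, Pow(m, 2))) (Function('R')(w, m) = Add(Mul(w, Pow(m, 2)), m) = Add(m, Mul(w, Pow(m, 2))))
Mul(Mul(Function('R')(0, Function('L')(Mul(-1, -5))), -31), 43) = Mul(Mul(Mul(2, Add(1, Mul(2, 0))), -31), 43) = Mul(Mul(Mul(2, Add(1, 0)), -31), 43) = Mul(Mul(Mul(2, 1), -31), 43) = Mul(Mul(2, -31), 43) = Mul(-62, 43) = -2666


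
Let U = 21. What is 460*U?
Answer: 9660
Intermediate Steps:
460*U = 460*21 = 9660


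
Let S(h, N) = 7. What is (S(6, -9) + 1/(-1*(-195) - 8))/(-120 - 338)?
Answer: -655/42823 ≈ -0.015296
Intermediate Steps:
(S(6, -9) + 1/(-1*(-195) - 8))/(-120 - 338) = (7 + 1/(-1*(-195) - 8))/(-120 - 338) = (7 + 1/(195 - 8))/(-458) = (7 + 1/187)*(-1/458) = (1310/187)*(-1/458) = -655/42823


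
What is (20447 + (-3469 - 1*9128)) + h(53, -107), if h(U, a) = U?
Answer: 7903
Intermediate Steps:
(20447 + (-3469 - 1*9128)) + h(53, -107) = (20447 + (-3469 - 1*9128)) + 53 = (20447 + (-3469 - 9128)) + 53 = (20447 - 12597) + 53 = 7850 + 53 = 7903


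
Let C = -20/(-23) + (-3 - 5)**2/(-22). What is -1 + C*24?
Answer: -12637/253 ≈ -49.949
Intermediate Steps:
C = -516/253 (C = -20*(-1/23) + (-8)**2*(-1/22) = 20/23 + 64*(-1/22) = 20/23 - 32/11 = -516/253 ≈ -2.0395)
-1 + C*24 = -1 - 516/253*24 = -1 - 12384/253 = -12637/253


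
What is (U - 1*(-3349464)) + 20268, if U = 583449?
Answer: 3953181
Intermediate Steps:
(U - 1*(-3349464)) + 20268 = (583449 - 1*(-3349464)) + 20268 = (583449 + 3349464) + 20268 = 3932913 + 20268 = 3953181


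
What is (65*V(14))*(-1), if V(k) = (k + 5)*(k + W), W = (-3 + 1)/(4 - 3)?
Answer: -14820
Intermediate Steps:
W = -2 (W = -2/1 = -2*1 = -2)
V(k) = (-2 + k)*(5 + k) (V(k) = (k + 5)*(k - 2) = (5 + k)*(-2 + k) = (-2 + k)*(5 + k))
(65*V(14))*(-1) = (65*(-10 + 14² + 3*14))*(-1) = (65*(-10 + 196 + 42))*(-1) = (65*228)*(-1) = 14820*(-1) = -14820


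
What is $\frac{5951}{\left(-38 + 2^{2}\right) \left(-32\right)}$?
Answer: $\frac{5951}{1088} \approx 5.4697$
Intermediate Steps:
$\frac{5951}{\left(-38 + 2^{2}\right) \left(-32\right)} = \frac{5951}{\left(-38 + 4\right) \left(-32\right)} = \frac{5951}{\left(-34\right) \left(-32\right)} = \frac{5951}{1088}$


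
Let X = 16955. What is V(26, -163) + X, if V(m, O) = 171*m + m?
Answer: 21427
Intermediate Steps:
V(m, O) = 172*m
V(26, -163) + X = 172*26 + 16955 = 4472 + 16955 = 21427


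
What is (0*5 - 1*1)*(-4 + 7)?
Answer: -3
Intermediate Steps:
(0*5 - 1*1)*(-4 + 7) = (0 - 1)*3 = -1*3 = -3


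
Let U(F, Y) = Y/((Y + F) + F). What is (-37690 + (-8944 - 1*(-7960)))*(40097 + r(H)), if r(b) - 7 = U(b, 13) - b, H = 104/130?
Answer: -566109741282/365 ≈ -1.5510e+9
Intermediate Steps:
U(F, Y) = Y/(Y + 2*F) (U(F, Y) = Y/((F + Y) + F) = Y/(Y + 2*F))
H = ⅘ (H = 104*(1/130) = ⅘ ≈ 0.80000)
r(b) = 7 - b + 13/(13 + 2*b) (r(b) = 7 + (13/(13 + 2*b) - b) = 7 + (-b + 13/(13 + 2*b)) = 7 - b + 13/(13 + 2*b))
(-37690 + (-8944 - 1*(-7960)))*(40097 + r(H)) = (-37690 + (-8944 - 1*(-7960)))*(40097 + (104 + ⅘ - 2*(⅘)²)/(13 + 2*(⅘))) = (-37690 + (-8944 + 7960))*(40097 + (104 + ⅘ - 2*16/25)/(13 + 8/5)) = (-37690 - 984)*(40097 + (104 + ⅘ - 32/25)/(73/5)) = -38674*(40097 + (5/73)*(2588/25)) = -38674*(40097 + 2588/365) = -38674*14637993/365 = -566109741282/365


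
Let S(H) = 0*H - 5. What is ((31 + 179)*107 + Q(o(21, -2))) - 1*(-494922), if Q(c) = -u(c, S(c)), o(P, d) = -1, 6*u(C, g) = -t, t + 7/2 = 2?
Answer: 2069567/4 ≈ 5.1739e+5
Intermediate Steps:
t = -3/2 (t = -7/2 + 2 = -3/2 ≈ -1.5000)
S(H) = -5 (S(H) = 0 - 5 = -5)
u(C, g) = ¼ (u(C, g) = (-1*(-3/2))/6 = (⅙)*(3/2) = ¼)
Q(c) = -¼ (Q(c) = -1*¼ = -¼)
((31 + 179)*107 + Q(o(21, -2))) - 1*(-494922) = ((31 + 179)*107 - ¼) - 1*(-494922) = (210*107 - ¼) + 494922 = (22470 - ¼) + 494922 = 89879/4 + 494922 = 2069567/4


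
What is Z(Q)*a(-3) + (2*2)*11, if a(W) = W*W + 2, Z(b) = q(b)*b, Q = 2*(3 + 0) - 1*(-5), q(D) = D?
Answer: 1375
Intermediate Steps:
Q = 11 (Q = 2*3 + 5 = 6 + 5 = 11)
Z(b) = b**2 (Z(b) = b*b = b**2)
a(W) = 2 + W**2 (a(W) = W**2 + 2 = 2 + W**2)
Z(Q)*a(-3) + (2*2)*11 = 11**2*(2 + (-3)**2) + (2*2)*11 = 121*(2 + 9) + 4*11 = 121*11 + 44 = 1331 + 44 = 1375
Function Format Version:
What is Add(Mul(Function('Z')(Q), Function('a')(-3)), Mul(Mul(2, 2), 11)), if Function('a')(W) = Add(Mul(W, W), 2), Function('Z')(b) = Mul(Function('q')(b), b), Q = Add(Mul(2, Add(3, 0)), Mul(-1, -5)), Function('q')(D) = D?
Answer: 1375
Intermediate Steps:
Q = 11 (Q = Add(Mul(2, 3), 5) = Add(6, 5) = 11)
Function('Z')(b) = Pow(b, 2) (Function('Z')(b) = Mul(b, b) = Pow(b, 2))
Function('a')(W) = Add(2, Pow(W, 2)) (Function('a')(W) = Add(Pow(W, 2), 2) = Add(2, Pow(W, 2)))
Add(Mul(Function('Z')(Q), Function('a')(-3)), Mul(Mul(2, 2), 11)) = Add(Mul(Pow(11, 2), Add(2, Pow(-3, 2))), Mul(Mul(2, 2), 11)) = Add(Mul(121, Add(2, 9)), Mul(4, 11)) = Add(Mul(121, 11), 44) = Add(1331, 44) = 1375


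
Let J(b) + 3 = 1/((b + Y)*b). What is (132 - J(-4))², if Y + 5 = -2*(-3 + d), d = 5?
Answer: 49266361/2704 ≈ 18220.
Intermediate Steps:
Y = -9 (Y = -5 - 2*(-3 + 5) = -5 - 2*2 = -5 - 4 = -9)
J(b) = -3 + 1/(b*(-9 + b)) (J(b) = -3 + 1/((b - 9)*b) = -3 + 1/((-9 + b)*b) = -3 + 1/(b*(-9 + b)))
(132 - J(-4))² = (132 - (1 - 3*(-4)² + 27*(-4))/((-4)*(-9 - 4)))² = (132 - (-1)*(1 - 3*16 - 108)/(4*(-13)))² = (132 - (-1)*(-1)*(1 - 48 - 108)/(4*13))² = (132 - (-1)*(-1)*(-155)/(4*13))² = (132 - 1*(-155/52))² = (132 + 155/52)² = (7019/52)² = 49266361/2704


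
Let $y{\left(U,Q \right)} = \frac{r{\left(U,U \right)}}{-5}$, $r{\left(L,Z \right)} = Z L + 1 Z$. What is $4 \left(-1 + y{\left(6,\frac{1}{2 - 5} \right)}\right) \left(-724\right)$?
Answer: $\frac{136112}{5} \approx 27222.0$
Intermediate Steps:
$r{\left(L,Z \right)} = Z + L Z$ ($r{\left(L,Z \right)} = L Z + Z = Z + L Z$)
$y{\left(U,Q \right)} = - \frac{U \left(1 + U\right)}{5}$ ($y{\left(U,Q \right)} = \frac{U \left(1 + U\right)}{-5} = U \left(1 + U\right) \left(- \frac{1}{5}\right) = - \frac{U \left(1 + U\right)}{5}$)
$4 \left(-1 + y{\left(6,\frac{1}{2 - 5} \right)}\right) \left(-724\right) = 4 \left(-1 - \frac{6 \left(1 + 6\right)}{5}\right) \left(-724\right) = 4 \left(-1 - \frac{6}{5} \cdot 7\right) \left(-724\right) = 4 \left(-1 - \frac{42}{5}\right) \left(-724\right) = 4 \left(- \frac{47}{5}\right) \left(-724\right) = \left(- \frac{188}{5}\right) \left(-724\right) = \frac{136112}{5}$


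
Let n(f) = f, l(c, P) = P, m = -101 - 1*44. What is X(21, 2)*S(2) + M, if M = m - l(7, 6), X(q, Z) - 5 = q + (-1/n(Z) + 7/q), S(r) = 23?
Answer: 2659/6 ≈ 443.17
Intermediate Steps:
m = -145 (m = -101 - 44 = -145)
X(q, Z) = 5 + q - 1/Z + 7/q (X(q, Z) = 5 + (q + (-1/Z + 7/q)) = 5 + (q - 1/Z + 7/q) = 5 + q - 1/Z + 7/q)
M = -151 (M = -145 - 1*6 = -145 - 6 = -151)
X(21, 2)*S(2) + M = (5 + 21 - 1/2 + 7/21)*23 - 151 = (5 + 21 - 1*½ + 7*(1/21))*23 - 151 = (5 + 21 - ½ + ⅓)*23 - 151 = (155/6)*23 - 151 = 3565/6 - 151 = 2659/6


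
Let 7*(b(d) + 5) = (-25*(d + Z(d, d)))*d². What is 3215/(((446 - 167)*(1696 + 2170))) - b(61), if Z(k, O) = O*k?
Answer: 379478608491695/7550298 ≈ 5.0260e+7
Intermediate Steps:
b(d) = -5 + d²*(-25*d - 25*d²)/7 (b(d) = -5 + ((-25*(d + d*d))*d²)/7 = -5 + ((-25*(d + d²))*d²)/7 = -5 + ((-25*d - 25*d²)*d²)/7 = -5 + (d²*(-25*d - 25*d²))/7 = -5 + d²*(-25*d - 25*d²)/7)
3215/(((446 - 167)*(1696 + 2170))) - b(61) = 3215/(((446 - 167)*(1696 + 2170))) - (-5 - 25/7*61³ - 25/7*61⁴) = 3215/((279*3866)) - (-5 - 25/7*226981 - 25/7*13845841) = 3215/1078614 - (-5 - 5674525/7 - 346146025/7) = 3215*(1/1078614) - 1*(-351820585/7) = 3215/1078614 + 351820585/7 = 379478608491695/7550298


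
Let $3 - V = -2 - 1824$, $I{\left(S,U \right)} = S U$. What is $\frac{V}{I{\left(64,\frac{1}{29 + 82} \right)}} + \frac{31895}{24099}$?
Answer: $\frac{4894596161}{1542336} \approx 3173.5$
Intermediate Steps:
$V = 1829$ ($V = 3 - \left(-2 - 1824\right) = 3 - -1826 = 3 + 1826 = 1829$)
$\frac{V}{I{\left(64,\frac{1}{29 + 82} \right)}} + \frac{31895}{24099} = \frac{1829}{64 \frac{1}{29 + 82}} + \frac{31895}{24099} = \frac{1829}{64 \cdot \frac{1}{111}} + 31895 \cdot \frac{1}{24099} = \frac{1829}{64 \cdot \frac{1}{111}} + \frac{31895}{24099} = \frac{1829}{\frac{64}{111}} + \frac{31895}{24099} = 1829 \cdot \frac{111}{64} + \frac{31895}{24099} = \frac{203019}{64} + \frac{31895}{24099} = \frac{4894596161}{1542336}$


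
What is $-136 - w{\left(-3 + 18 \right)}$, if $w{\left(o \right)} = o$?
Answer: $-151$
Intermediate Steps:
$-136 - w{\left(-3 + 18 \right)} = -136 - \left(-3 + 18\right) = -136 - 15 = -151$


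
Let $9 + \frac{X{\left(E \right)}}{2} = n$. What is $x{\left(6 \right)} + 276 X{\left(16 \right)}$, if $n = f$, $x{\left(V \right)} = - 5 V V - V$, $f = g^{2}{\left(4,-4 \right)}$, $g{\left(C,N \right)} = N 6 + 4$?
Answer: $215646$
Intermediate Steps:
$g{\left(C,N \right)} = 4 + 6 N$ ($g{\left(C,N \right)} = 6 N + 4 = 4 + 6 N$)
$f = 400$ ($f = \left(4 + 6 \left(-4\right)\right)^{2} = \left(4 - 24\right)^{2} = \left(-20\right)^{2} = 400$)
$x{\left(V \right)} = - V - 5 V^{2}$ ($x{\left(V \right)} = - 5 V^{2} - V = - V - 5 V^{2}$)
$n = 400$
$X{\left(E \right)} = 782$ ($X{\left(E \right)} = -18 + 2 \cdot 400 = -18 + 800 = 782$)
$x{\left(6 \right)} + 276 X{\left(16 \right)} = \left(-1\right) 6 \left(1 + 5 \cdot 6\right) + 276 \cdot 782 = \left(-1\right) 6 \left(1 + 30\right) + 215832 = \left(-1\right) 6 \cdot 31 + 215832 = -186 + 215832 = 215646$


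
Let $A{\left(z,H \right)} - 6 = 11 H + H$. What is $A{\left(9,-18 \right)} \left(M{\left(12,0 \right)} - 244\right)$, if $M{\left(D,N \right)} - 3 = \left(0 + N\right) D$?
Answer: $50610$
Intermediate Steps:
$M{\left(D,N \right)} = 3 + D N$ ($M{\left(D,N \right)} = 3 + \left(0 + N\right) D = 3 + N D = 3 + D N$)
$A{\left(z,H \right)} = 6 + 12 H$ ($A{\left(z,H \right)} = 6 + \left(11 H + H\right) = 6 + 12 H$)
$A{\left(9,-18 \right)} \left(M{\left(12,0 \right)} - 244\right) = \left(6 + 12 \left(-18\right)\right) \left(\left(3 + 12 \cdot 0\right) - 244\right) = \left(6 - 216\right) \left(\left(3 + 0\right) - 244\right) = - 210 \left(3 - 244\right) = \left(-210\right) \left(-241\right) = 50610$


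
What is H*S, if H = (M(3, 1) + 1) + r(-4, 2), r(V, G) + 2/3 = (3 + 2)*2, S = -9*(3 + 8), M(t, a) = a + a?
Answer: -1221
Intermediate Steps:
M(t, a) = 2*a
S = -99 (S = -9*11 = -99)
r(V, G) = 28/3 (r(V, G) = -⅔ + (3 + 2)*2 = -⅔ + 5*2 = -⅔ + 10 = 28/3)
H = 37/3 (H = (2*1 + 1) + 28/3 = (2 + 1) + 28/3 = 3 + 28/3 = 37/3 ≈ 12.333)
H*S = (37/3)*(-99) = -1221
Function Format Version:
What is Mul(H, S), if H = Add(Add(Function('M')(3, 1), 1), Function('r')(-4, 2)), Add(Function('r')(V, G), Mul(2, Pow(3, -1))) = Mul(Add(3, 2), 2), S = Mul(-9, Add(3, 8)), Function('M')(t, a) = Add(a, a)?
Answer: -1221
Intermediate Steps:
Function('M')(t, a) = Mul(2, a)
S = -99 (S = Mul(-9, 11) = -99)
Function('r')(V, G) = Rational(28, 3) (Function('r')(V, G) = Add(Rational(-2, 3), Mul(Add(3, 2), 2)) = Add(Rational(-2, 3), Mul(5, 2)) = Add(Rational(-2, 3), 10) = Rational(28, 3))
H = Rational(37, 3) (H = Add(Add(Mul(2, 1), 1), Rational(28, 3)) = Add(Add(2, 1), Rational(28, 3)) = Add(3, Rational(28, 3)) = Rational(37, 3) ≈ 12.333)
Mul(H, S) = Mul(Rational(37, 3), -99) = -1221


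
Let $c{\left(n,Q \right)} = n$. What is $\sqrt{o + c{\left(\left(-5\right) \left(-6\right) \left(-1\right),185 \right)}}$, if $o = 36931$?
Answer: $\sqrt{36901} \approx 192.1$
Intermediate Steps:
$\sqrt{o + c{\left(\left(-5\right) \left(-6\right) \left(-1\right),185 \right)}} = \sqrt{36931 + \left(-5\right) \left(-6\right) \left(-1\right)} = \sqrt{36931 + 30 \left(-1\right)} = \sqrt{36931 - 30} = \sqrt{36901}$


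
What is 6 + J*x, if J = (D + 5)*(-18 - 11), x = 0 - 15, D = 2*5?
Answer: 6531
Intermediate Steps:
D = 10
x = -15
J = -435 (J = (10 + 5)*(-18 - 11) = 15*(-29) = -435)
6 + J*x = 6 - 435*(-15) = 6 + 6525 = 6531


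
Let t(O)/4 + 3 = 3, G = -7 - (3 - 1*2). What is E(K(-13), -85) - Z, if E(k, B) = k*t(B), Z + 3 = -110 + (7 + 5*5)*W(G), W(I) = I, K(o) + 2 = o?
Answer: 369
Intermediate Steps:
K(o) = -2 + o
G = -8 (G = -7 - (3 - 2) = -7 - 1*1 = -7 - 1 = -8)
Z = -369 (Z = -3 + (-110 + (7 + 5*5)*(-8)) = -3 + (-110 + (7 + 25)*(-8)) = -3 + (-110 + 32*(-8)) = -3 + (-110 - 256) = -3 - 366 = -369)
t(O) = 0 (t(O) = -12 + 4*3 = -12 + 12 = 0)
E(k, B) = 0 (E(k, B) = k*0 = 0)
E(K(-13), -85) - Z = 0 - 1*(-369) = 0 + 369 = 369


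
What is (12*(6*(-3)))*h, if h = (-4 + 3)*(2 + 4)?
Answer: 1296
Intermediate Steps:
h = -6 (h = -1*6 = -6)
(12*(6*(-3)))*h = (12*(6*(-3)))*(-6) = (12*(-18))*(-6) = -216*(-6) = 1296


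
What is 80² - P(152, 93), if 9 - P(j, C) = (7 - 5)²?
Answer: 6395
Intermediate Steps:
P(j, C) = 5 (P(j, C) = 9 - (7 - 5)² = 9 - 1*2² = 9 - 1*4 = 9 - 4 = 5)
80² - P(152, 93) = 80² - 1*5 = 6400 - 5 = 6395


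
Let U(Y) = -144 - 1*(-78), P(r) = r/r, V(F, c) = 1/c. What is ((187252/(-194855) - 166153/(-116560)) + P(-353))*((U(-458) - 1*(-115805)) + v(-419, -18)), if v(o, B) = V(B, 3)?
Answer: 384971574417897/2271229880 ≈ 1.6950e+5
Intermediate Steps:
v(o, B) = ⅓ (v(o, B) = 1/3 = ⅓)
P(r) = 1
U(Y) = -66 (U(Y) = -144 + 78 = -66)
((187252/(-194855) - 166153/(-116560)) + P(-353))*((U(-458) - 1*(-115805)) + v(-419, -18)) = ((187252/(-194855) - 166153/(-116560)) + 1)*((-66 - 1*(-115805)) + ⅓) = ((187252*(-1/194855) - 166153*(-1/116560)) + 1)*((-66 + 115805) + ⅓) = ((-187252/194855 + 166153/116560) + 1)*(115739 + ⅓) = (2109929939/4542459760 + 1)*(347218/3) = (6652389699/4542459760)*(347218/3) = 384971574417897/2271229880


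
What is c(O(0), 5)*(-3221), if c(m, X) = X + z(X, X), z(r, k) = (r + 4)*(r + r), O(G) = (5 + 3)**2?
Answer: -305995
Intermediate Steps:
O(G) = 64 (O(G) = 8**2 = 64)
z(r, k) = 2*r*(4 + r) (z(r, k) = (4 + r)*(2*r) = 2*r*(4 + r))
c(m, X) = X + 2*X*(4 + X)
c(O(0), 5)*(-3221) = (5*(9 + 2*5))*(-3221) = (5*(9 + 10))*(-3221) = (5*19)*(-3221) = 95*(-3221) = -305995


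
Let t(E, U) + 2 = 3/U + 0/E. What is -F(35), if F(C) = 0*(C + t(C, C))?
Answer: 0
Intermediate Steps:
t(E, U) = -2 + 3/U (t(E, U) = -2 + (3/U + 0/E) = -2 + (3/U + 0) = -2 + 3/U)
F(C) = 0 (F(C) = 0*(C + (-2 + 3/C)) = 0*(-2 + C + 3/C) = 0)
-F(35) = -1*0 = 0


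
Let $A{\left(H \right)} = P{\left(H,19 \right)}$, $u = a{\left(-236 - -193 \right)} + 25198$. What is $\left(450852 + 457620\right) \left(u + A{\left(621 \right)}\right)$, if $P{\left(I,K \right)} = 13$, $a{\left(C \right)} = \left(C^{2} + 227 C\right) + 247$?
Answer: $15940049712$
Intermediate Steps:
$a{\left(C \right)} = 247 + C^{2} + 227 C$
$u = 17533$ ($u = \left(247 + \left(-236 - -193\right)^{2} + 227 \left(-236 - -193\right)\right) + 25198 = \left(247 + \left(-236 + 193\right)^{2} + 227 \left(-236 + 193\right)\right) + 25198 = \left(247 + \left(-43\right)^{2} + 227 \left(-43\right)\right) + 25198 = \left(247 + 1849 - 9761\right) + 25198 = -7665 + 25198 = 17533$)
$A{\left(H \right)} = 13$
$\left(450852 + 457620\right) \left(u + A{\left(621 \right)}\right) = \left(450852 + 457620\right) \left(17533 + 13\right) = 908472 \cdot 17546 = 15940049712$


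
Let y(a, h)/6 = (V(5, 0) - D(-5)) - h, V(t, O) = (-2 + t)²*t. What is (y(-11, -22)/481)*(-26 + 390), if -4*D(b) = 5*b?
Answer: 10206/37 ≈ 275.84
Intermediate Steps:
V(t, O) = t*(-2 + t)²
D(b) = -5*b/4
y(a, h) = 465/2 - 6*h (y(a, h) = 6*((5*(-2 + 5)² - (-5)*(-5)/4) - h) = 6*((5*3² - 1*25/4) - h) = 6*((5*9 - 25/4) - h) = 6*((45 - 25/4) - h) = 6*(155/4 - h) = 465/2 - 6*h)
(y(-11, -22)/481)*(-26 + 390) = ((465/2 - 6*(-22))/481)*(-26 + 390) = ((465/2 + 132)*(1/481))*364 = ((729/2)*(1/481))*364 = (729/962)*364 = 10206/37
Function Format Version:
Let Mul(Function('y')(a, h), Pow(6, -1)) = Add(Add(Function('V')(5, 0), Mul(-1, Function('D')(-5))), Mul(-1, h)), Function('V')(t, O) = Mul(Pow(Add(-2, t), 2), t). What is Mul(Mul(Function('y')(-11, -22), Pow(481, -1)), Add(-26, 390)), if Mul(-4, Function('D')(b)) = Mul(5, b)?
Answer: Rational(10206, 37) ≈ 275.84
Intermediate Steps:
Function('V')(t, O) = Mul(t, Pow(Add(-2, t), 2))
Function('D')(b) = Mul(Rational(-5, 4), b) (Function('D')(b) = Mul(Rational(-1, 4), Mul(5, b)) = Mul(Rational(-5, 4), b))
Function('y')(a, h) = Add(Rational(465, 2), Mul(-6, h)) (Function('y')(a, h) = Mul(6, Add(Add(Mul(5, Pow(Add(-2, 5), 2)), Mul(-1, Mul(Rational(-5, 4), -5))), Mul(-1, h))) = Mul(6, Add(Add(Mul(5, Pow(3, 2)), Mul(-1, Rational(25, 4))), Mul(-1, h))) = Mul(6, Add(Add(Mul(5, 9), Rational(-25, 4)), Mul(-1, h))) = Mul(6, Add(Add(45, Rational(-25, 4)), Mul(-1, h))) = Mul(6, Add(Rational(155, 4), Mul(-1, h))) = Add(Rational(465, 2), Mul(-6, h)))
Mul(Mul(Function('y')(-11, -22), Pow(481, -1)), Add(-26, 390)) = Mul(Mul(Add(Rational(465, 2), Mul(-6, -22)), Pow(481, -1)), Add(-26, 390)) = Mul(Mul(Add(Rational(465, 2), 132), Rational(1, 481)), 364) = Mul(Mul(Rational(729, 2), Rational(1, 481)), 364) = Mul(Rational(729, 962), 364) = Rational(10206, 37)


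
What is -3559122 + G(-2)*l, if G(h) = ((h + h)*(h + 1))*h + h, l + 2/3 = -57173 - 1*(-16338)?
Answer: -9452296/3 ≈ -3.1508e+6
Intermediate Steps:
l = -122507/3 (l = -2/3 + (-57173 - 1*(-16338)) = -2/3 + (-57173 + 16338) = -2/3 - 40835 = -122507/3 ≈ -40836.)
G(h) = h + 2*h**2*(1 + h) (G(h) = ((2*h)*(1 + h))*h + h = (2*h*(1 + h))*h + h = 2*h**2*(1 + h) + h = h + 2*h**2*(1 + h))
-3559122 + G(-2)*l = -3559122 - 2*(1 + 2*(-2) + 2*(-2)**2)*(-122507/3) = -3559122 - 2*(1 - 4 + 2*4)*(-122507/3) = -3559122 - 2*(1 - 4 + 8)*(-122507/3) = -3559122 - 2*5*(-122507/3) = -3559122 - 10*(-122507/3) = -3559122 + 1225070/3 = -9452296/3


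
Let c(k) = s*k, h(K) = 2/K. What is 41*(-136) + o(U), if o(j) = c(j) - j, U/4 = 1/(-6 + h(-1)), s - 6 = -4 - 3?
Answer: -5575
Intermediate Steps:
s = -1 (s = 6 + (-4 - 3) = 6 - 7 = -1)
c(k) = -k
U = -1/2 (U = 4/(-6 + 2/(-1)) = 4/(-6 + 2*(-1)) = 4/(-6 - 2) = 4/(-8) = 4*(-1/8) = -1/2 ≈ -0.50000)
o(j) = -2*j (o(j) = -j - j = -2*j)
41*(-136) + o(U) = 41*(-136) - 2*(-1/2) = -5576 + 1 = -5575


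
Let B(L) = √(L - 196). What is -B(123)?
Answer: -I*√73 ≈ -8.544*I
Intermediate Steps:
B(L) = √(-196 + L)
-B(123) = -√(-196 + 123) = -√(-73) = -I*√73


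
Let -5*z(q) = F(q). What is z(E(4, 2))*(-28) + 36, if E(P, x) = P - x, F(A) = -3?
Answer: 96/5 ≈ 19.200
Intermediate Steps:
z(q) = 3/5 (z(q) = -1/5*(-3) = 3/5)
z(E(4, 2))*(-28) + 36 = (3/5)*(-28) + 36 = -84/5 + 36 = 96/5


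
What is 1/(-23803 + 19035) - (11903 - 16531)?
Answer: 22066303/4768 ≈ 4628.0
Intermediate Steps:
1/(-23803 + 19035) - (11903 - 16531) = 1/(-4768) - 1*(-4628) = -1/4768 + 4628 = 22066303/4768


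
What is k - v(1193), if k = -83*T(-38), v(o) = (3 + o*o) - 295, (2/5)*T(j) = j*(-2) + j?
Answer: -1430842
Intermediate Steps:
T(j) = -5*j/2 (T(j) = 5*(j*(-2) + j)/2 = 5*(-2*j + j)/2 = 5*(-j)/2 = -5*j/2)
v(o) = -292 + o² (v(o) = (3 + o²) - 295 = -292 + o²)
k = -7885 (k = -(-415)*(-38)/2 = -83*95 = -7885)
k - v(1193) = -7885 - (-292 + 1193²) = -7885 - (-292 + 1423249) = -7885 - 1*1422957 = -7885 - 1422957 = -1430842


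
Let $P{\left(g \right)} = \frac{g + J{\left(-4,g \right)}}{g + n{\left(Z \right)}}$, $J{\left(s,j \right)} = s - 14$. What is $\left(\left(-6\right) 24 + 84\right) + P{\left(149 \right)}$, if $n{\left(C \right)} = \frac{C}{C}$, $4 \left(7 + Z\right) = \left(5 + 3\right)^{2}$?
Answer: $- \frac{8869}{150} \approx -59.127$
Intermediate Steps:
$Z = 9$ ($Z = -7 + \frac{\left(5 + 3\right)^{2}}{4} = -7 + \frac{8^{2}}{4} = -7 + \frac{1}{4} \cdot 64 = -7 + 16 = 9$)
$J{\left(s,j \right)} = -14 + s$
$n{\left(C \right)} = 1$
$P{\left(g \right)} = \frac{-18 + g}{1 + g}$ ($P{\left(g \right)} = \frac{g - 18}{g + 1} = \frac{g - 18}{1 + g} = \frac{-18 + g}{1 + g}$)
$\left(\left(-6\right) 24 + 84\right) + P{\left(149 \right)} = \left(\left(-6\right) 24 + 84\right) + \frac{-18 + 149}{1 + 149} = \left(-144 + 84\right) + \frac{1}{150} \cdot 131 = -60 + \frac{1}{150} \cdot 131 = -60 + \frac{131}{150} = - \frac{8869}{150}$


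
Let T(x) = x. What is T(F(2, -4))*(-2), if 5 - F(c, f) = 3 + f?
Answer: -12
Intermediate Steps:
F(c, f) = 2 - f (F(c, f) = 5 - (3 + f) = 5 + (-3 - f) = 2 - f)
T(F(2, -4))*(-2) = (2 - 1*(-4))*(-2) = (2 + 4)*(-2) = 6*(-2) = -12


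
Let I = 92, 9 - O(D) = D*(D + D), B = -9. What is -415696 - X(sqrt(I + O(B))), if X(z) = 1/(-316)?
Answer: -131359935/316 ≈ -4.1570e+5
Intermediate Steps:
O(D) = 9 - 2*D**2 (O(D) = 9 - D*(D + D) = 9 - D*2*D = 9 - 2*D**2)
X(z) = -1/316
-415696 - X(sqrt(I + O(B))) = -415696 - 1*(-1/316) = -415696 + 1/316 = -131359935/316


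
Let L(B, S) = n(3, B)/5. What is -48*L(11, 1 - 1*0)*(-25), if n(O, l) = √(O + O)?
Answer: 240*√6 ≈ 587.88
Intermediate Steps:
n(O, l) = √2*√O (n(O, l) = √(2*O) = √2*√O)
L(B, S) = √6/5 (L(B, S) = (√2*√3)/5 = √6*(⅕) = √6/5)
-48*L(11, 1 - 1*0)*(-25) = -48*√6/5*(-25) = 240*√6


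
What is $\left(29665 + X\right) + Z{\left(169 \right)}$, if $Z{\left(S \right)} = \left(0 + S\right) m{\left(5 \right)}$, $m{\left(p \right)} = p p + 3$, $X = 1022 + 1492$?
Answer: $36911$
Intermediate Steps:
$X = 2514$
$m{\left(p \right)} = 3 + p^{2}$ ($m{\left(p \right)} = p^{2} + 3 = 3 + p^{2}$)
$Z{\left(S \right)} = 28 S$ ($Z{\left(S \right)} = \left(0 + S\right) \left(3 + 5^{2}\right) = S \left(3 + 25\right) = S 28 = 28 S$)
$\left(29665 + X\right) + Z{\left(169 \right)} = \left(29665 + 2514\right) + 28 \cdot 169 = 32179 + 4732 = 36911$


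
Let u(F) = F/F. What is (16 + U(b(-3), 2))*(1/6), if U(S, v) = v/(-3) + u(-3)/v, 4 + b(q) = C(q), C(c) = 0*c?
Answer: 95/36 ≈ 2.6389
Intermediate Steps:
u(F) = 1
C(c) = 0
b(q) = -4 (b(q) = -4 + 0 = -4)
U(S, v) = 1/v - v/3 (U(S, v) = v/(-3) + 1/v = v*(-1/3) + 1/v = -v/3 + 1/v = 1/v - v/3)
(16 + U(b(-3), 2))*(1/6) = (16 + (1/2 - 1/3*2))*(1/6) = (16 + (1/2 - 2/3))*(1*(1/6)) = (16 - 1/6)*(1/6) = (95/6)*(1/6) = 95/36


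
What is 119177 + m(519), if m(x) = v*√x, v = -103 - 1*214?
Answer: 119177 - 317*√519 ≈ 1.1196e+5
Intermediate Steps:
v = -317 (v = -103 - 214 = -317)
m(x) = -317*√x
119177 + m(519) = 119177 - 317*√519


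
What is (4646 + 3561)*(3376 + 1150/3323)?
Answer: 92079240786/3323 ≈ 2.7710e+7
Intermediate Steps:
(4646 + 3561)*(3376 + 1150/3323) = 8207*(3376 + 1150*(1/3323)) = 8207*(3376 + 1150/3323) = 8207*(11219598/3323) = 92079240786/3323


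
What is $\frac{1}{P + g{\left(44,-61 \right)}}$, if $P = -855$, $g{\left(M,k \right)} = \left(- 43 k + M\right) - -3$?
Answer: $\frac{1}{1815} \approx 0.00055096$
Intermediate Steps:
$g{\left(M,k \right)} = 3 + M - 43 k$ ($g{\left(M,k \right)} = \left(M - 43 k\right) + 3 = 3 + M - 43 k$)
$\frac{1}{P + g{\left(44,-61 \right)}} = \frac{1}{-855 + \left(3 + 44 - -2623\right)} = \frac{1}{-855 + \left(3 + 44 + 2623\right)} = \frac{1}{-855 + 2670} = \frac{1}{1815}$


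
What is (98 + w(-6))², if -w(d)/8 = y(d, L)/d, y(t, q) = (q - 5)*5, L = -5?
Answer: 8836/9 ≈ 981.78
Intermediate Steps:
y(t, q) = -25 + 5*q (y(t, q) = (-5 + q)*5 = -25 + 5*q)
w(d) = 400/d (w(d) = -8*(-25 + 5*(-5))/d = -8*(-25 - 25)/d = -(-400)/d = 400/d)
(98 + w(-6))² = (98 + 400/(-6))² = (98 + 400*(-⅙))² = (98 - 200/3)² = (94/3)² = 8836/9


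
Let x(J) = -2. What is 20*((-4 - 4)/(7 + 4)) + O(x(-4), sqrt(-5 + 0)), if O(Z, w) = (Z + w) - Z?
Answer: -160/11 + I*sqrt(5) ≈ -14.545 + 2.2361*I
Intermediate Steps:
O(Z, w) = w
20*((-4 - 4)/(7 + 4)) + O(x(-4), sqrt(-5 + 0)) = 20*((-4 - 4)/(7 + 4)) + sqrt(-5 + 0) = 20*(-8/11) + sqrt(-5) = 20*(-8*1/11) + I*sqrt(5) = 20*(-8/11) + I*sqrt(5) = -160/11 + I*sqrt(5)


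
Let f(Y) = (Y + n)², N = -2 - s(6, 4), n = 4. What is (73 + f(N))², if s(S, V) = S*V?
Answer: 310249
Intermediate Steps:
N = -26 (N = -2 - 6*4 = -2 - 1*24 = -2 - 24 = -26)
f(Y) = (4 + Y)² (f(Y) = (Y + 4)² = (4 + Y)²)
(73 + f(N))² = (73 + (4 - 26)²)² = (73 + (-22)²)² = (73 + 484)² = 557² = 310249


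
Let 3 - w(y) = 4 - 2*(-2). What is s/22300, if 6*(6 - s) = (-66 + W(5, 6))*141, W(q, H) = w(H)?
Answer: 3349/44600 ≈ 0.075090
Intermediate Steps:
w(y) = -5 (w(y) = 3 - (4 - 2*(-2)) = 3 - (4 + 4) = 3 - 1*8 = 3 - 8 = -5)
W(q, H) = -5
s = 3349/2 (s = 6 - (-66 - 5)*141/6 = 6 - (-71)*141/6 = 6 - ⅙*(-10011) = 6 + 3337/2 = 3349/2 ≈ 1674.5)
s/22300 = (3349/2)/22300 = (3349/2)*(1/22300) = 3349/44600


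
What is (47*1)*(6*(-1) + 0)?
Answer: -282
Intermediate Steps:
(47*1)*(6*(-1) + 0) = 47*(-6 + 0) = 47*(-6) = -282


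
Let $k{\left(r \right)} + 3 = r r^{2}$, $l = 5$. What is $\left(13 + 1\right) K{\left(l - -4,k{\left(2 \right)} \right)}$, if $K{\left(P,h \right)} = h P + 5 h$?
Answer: $980$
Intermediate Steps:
$k{\left(r \right)} = -3 + r^{3}$ ($k{\left(r \right)} = -3 + r r^{2} = -3 + r^{3}$)
$K{\left(P,h \right)} = 5 h + P h$ ($K{\left(P,h \right)} = P h + 5 h = 5 h + P h$)
$\left(13 + 1\right) K{\left(l - -4,k{\left(2 \right)} \right)} = \left(13 + 1\right) \left(-3 + 2^{3}\right) \left(5 + \left(5 - -4\right)\right) = 14 \left(-3 + 8\right) \left(5 + \left(5 + 4\right)\right) = 14 \cdot 5 \left(5 + 9\right) = 14 \cdot 5 \cdot 14 = 14 \cdot 70 = 980$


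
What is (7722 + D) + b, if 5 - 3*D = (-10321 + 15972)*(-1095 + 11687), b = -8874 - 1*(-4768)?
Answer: -59844539/3 ≈ -1.9948e+7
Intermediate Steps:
b = -4106 (b = -8874 + 4768 = -4106)
D = -59855387/3 (D = 5/3 - (-10321 + 15972)*(-1095 + 11687)/3 = 5/3 - 5651*10592/3 = 5/3 - 1/3*59855392 = 5/3 - 59855392/3 = -59855387/3 ≈ -1.9952e+7)
(7722 + D) + b = (7722 - 59855387/3) - 4106 = -59832221/3 - 4106 = -59844539/3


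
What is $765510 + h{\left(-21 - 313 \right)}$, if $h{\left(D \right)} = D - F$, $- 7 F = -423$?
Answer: $\frac{5355809}{7} \approx 7.6512 \cdot 10^{5}$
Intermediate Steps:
$F = \frac{423}{7}$ ($F = \left(- \frac{1}{7}\right) \left(-423\right) = \frac{423}{7} \approx 60.429$)
$h{\left(D \right)} = - \frac{423}{7} + D$ ($h{\left(D \right)} = D - \frac{423}{7} = - \frac{423}{7} + D$)
$765510 + h{\left(-21 - 313 \right)} = 765510 - \frac{2761}{7} = \frac{5355809}{7}$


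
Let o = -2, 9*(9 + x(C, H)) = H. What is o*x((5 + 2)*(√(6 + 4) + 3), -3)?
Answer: 56/3 ≈ 18.667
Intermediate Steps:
x(C, H) = -9 + H/9
o*x((5 + 2)*(√(6 + 4) + 3), -3) = -2*(-9 + (⅑)*(-3)) = -2*(-9 - ⅓) = -2*(-28/3) = 56/3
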